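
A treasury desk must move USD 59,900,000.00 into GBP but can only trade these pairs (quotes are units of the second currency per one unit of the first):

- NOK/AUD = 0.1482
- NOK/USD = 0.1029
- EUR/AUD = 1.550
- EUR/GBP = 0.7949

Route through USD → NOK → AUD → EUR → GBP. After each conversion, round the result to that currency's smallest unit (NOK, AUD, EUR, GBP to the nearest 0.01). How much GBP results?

USD 59,900,000.00 ÷ 0.1029 = NOK 582,118,561.71
NOK 582,118,561.71 × 0.1482 = AUD 86,269,970.85
AUD 86,269,970.85 ÷ 1.550 = EUR 55,658,045.71
EUR 55,658,045.71 × 0.7949 = GBP 44,242,580.53

GBP 44,242,580.53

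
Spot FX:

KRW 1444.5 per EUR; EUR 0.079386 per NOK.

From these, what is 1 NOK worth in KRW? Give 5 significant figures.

NOK/KRW = 114.67

1 NOK × 0.079386 = 0.079386 EUR
0.079386 EUR × 1444.5 = 114.673 KRW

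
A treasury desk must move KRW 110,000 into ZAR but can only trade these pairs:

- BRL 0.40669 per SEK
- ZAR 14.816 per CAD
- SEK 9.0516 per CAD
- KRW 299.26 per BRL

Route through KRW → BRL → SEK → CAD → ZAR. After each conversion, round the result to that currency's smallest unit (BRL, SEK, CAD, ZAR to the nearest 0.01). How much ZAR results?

KRW 110,000 ÷ 299.26 = BRL 367.57
BRL 367.57 ÷ 0.40669 = SEK 903.81
SEK 903.81 ÷ 9.0516 = CAD 99.85
CAD 99.85 × 14.816 = ZAR 1,479.38

ZAR 1,479.38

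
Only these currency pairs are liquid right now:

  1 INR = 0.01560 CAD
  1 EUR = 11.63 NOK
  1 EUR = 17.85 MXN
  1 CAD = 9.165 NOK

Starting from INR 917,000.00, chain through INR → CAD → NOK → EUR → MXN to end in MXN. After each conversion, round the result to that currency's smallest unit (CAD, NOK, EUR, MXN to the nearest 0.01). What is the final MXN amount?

MXN 201,226.44

INR 917,000.00 × 0.01560 = CAD 14,305.20
CAD 14,305.20 × 9.165 = NOK 131,107.16
NOK 131,107.16 ÷ 11.63 = EUR 11,273.19
EUR 11,273.19 × 17.85 = MXN 201,226.44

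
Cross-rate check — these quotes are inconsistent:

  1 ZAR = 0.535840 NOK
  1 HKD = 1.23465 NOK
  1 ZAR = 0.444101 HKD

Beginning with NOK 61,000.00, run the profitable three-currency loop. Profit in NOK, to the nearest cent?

Profit: NOK 1,419.50

Profitable loop is NOK → ZAR → HKD → NOK:
NOK 61,000.00 ÷ 0.535840 = ZAR 113,839.95
ZAR 113,839.95 × 0.444101 = HKD 50,556.44
HKD 50,556.44 × 1.23465 = NOK 62,419.50
Profit = NOK 62,419.50 − NOK 61,000.00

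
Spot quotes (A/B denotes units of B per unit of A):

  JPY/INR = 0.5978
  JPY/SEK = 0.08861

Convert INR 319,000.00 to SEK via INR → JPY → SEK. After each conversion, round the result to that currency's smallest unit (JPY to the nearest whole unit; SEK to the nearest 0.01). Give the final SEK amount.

SEK 47,284.33

INR 319,000.00 ÷ 0.5978 = JPY 533,623
JPY 533,623 × 0.08861 = SEK 47,284.33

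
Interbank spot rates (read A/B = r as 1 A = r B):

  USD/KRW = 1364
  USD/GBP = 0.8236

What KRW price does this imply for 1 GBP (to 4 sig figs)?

GBP/KRW = 1656

1 GBP ÷ 0.8236 = 1.21418 USD
1.21418 USD × 1364 = 1656.14 KRW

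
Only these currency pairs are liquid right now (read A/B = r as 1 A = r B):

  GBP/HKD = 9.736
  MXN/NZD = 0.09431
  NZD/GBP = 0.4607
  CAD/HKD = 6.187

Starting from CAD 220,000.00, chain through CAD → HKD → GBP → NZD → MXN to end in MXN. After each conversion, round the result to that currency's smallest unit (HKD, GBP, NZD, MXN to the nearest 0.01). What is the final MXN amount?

CAD 220,000.00 × 6.187 = HKD 1,361,140.00
HKD 1,361,140.00 ÷ 9.736 = GBP 139,804.85
GBP 139,804.85 ÷ 0.4607 = NZD 303,461.80
NZD 303,461.80 ÷ 0.09431 = MXN 3,217,705.44

MXN 3,217,705.44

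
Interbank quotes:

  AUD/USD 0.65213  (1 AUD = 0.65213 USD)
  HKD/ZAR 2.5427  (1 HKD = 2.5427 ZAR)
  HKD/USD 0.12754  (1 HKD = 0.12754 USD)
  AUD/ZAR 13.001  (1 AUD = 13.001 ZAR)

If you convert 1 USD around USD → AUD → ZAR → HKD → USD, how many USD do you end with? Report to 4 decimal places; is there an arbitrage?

1.0000 (no arbitrage)

Around USD → AUD → ZAR → HKD → USD: 1 ÷ 0.65213 × 13.001 ÷ 2.5427 × 0.12754 = 0.999986
Product ≈ 1 (deviation 0.001%, within rounding noise).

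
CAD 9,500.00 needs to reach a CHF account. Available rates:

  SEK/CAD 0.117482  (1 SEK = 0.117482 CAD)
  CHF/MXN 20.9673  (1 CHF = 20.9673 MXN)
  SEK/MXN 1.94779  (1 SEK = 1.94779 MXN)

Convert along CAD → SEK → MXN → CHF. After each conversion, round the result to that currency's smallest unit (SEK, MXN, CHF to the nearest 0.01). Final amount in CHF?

CAD 9,500.00 ÷ 0.117482 = SEK 80,863.45
SEK 80,863.45 × 1.94779 = MXN 157,505.02
MXN 157,505.02 ÷ 20.9673 = CHF 7,511.94

CHF 7,511.94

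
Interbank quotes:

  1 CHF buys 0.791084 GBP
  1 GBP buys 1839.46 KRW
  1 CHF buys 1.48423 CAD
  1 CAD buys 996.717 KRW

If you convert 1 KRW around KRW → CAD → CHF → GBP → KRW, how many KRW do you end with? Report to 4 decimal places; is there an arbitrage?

0.9836 (arbitrage exists)

Around KRW → CAD → CHF → GBP → KRW: 1 ÷ 996.717 ÷ 1.48423 × 0.791084 × 1839.46 = 0.983648
Product < 1; profitable direction is KRW → GBP → CHF → CAD → KRW.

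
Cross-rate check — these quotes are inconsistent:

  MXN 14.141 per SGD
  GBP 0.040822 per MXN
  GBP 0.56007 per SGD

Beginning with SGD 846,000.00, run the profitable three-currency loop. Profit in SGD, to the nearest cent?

Profit: SGD 25,971.83

Profitable loop is SGD → MXN → GBP → SGD:
SGD 846,000.00 × 14.141 = MXN 11,963,286.00
MXN 11,963,286.00 × 0.040822 = GBP 488,365.26
GBP 488,365.26 ÷ 0.56007 = SGD 871,971.83
Profit = SGD 871,971.83 − SGD 846,000.00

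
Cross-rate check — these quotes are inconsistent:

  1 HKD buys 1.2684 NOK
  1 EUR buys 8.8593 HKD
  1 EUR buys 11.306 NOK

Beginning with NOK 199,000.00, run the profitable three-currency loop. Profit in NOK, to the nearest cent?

Profit: NOK 1,219.52

Profitable loop is NOK → HKD → EUR → NOK:
NOK 199,000.00 ÷ 1.2684 = HKD 156,890.57
HKD 156,890.57 ÷ 8.8593 = EUR 17,709.14
EUR 17,709.14 × 11.306 = NOK 200,219.52
Profit = NOK 200,219.52 − NOK 199,000.00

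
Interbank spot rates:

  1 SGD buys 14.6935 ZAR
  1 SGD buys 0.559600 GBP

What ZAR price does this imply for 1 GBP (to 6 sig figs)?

GBP/ZAR = 26.2571

1 GBP ÷ 0.559600 = 1.78699 SGD
1.78699 SGD × 14.6935 = 26.2571 ZAR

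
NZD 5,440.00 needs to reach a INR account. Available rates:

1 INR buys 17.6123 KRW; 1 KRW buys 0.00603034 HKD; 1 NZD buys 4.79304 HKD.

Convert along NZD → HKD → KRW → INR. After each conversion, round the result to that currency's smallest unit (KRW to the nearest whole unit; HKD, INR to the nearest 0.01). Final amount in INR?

NZD 5,440.00 × 4.79304 = HKD 26,074.14
HKD 26,074.14 ÷ 0.00603034 = KRW 4,323,826
KRW 4,323,826 ÷ 17.6123 = INR 245,500.36

INR 245,500.36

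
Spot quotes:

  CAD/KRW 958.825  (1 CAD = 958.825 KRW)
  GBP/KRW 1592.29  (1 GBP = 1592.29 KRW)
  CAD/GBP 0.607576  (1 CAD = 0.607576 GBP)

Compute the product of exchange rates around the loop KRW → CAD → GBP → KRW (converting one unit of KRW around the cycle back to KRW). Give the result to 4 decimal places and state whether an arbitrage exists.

1.0090 (arbitrage exists)

Around KRW → CAD → GBP → KRW: 1 ÷ 958.825 × 0.607576 × 1592.29 = 1.008982
Product > 1; profitable direction is KRW → CAD → GBP → KRW.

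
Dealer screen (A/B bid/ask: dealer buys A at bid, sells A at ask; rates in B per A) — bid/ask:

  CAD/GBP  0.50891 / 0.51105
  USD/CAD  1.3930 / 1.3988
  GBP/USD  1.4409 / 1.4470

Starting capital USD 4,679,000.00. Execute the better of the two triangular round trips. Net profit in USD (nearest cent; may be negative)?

Net profit: USD 100,461.72

Best loop USD → CAD → GBP → USD:
USD 4,679,000.00 × 1.3930 (sell USD at bid) = CAD 6,517,847.00
CAD 6,517,847.00 × 0.50891 (sell CAD at bid) = GBP 3,316,997.52
GBP 3,316,997.52 × 1.4409 (sell GBP at bid) = USD 4,779,461.72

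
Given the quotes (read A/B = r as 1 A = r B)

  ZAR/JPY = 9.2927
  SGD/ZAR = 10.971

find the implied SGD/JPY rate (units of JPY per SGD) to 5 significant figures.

SGD/JPY = 101.95

1 SGD × 10.971 = 10.971 ZAR
10.971 ZAR × 9.2927 = 101.95 JPY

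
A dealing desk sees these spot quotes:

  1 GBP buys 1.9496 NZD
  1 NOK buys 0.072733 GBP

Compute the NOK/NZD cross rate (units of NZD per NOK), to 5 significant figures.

1 NOK × 0.072733 = 0.072733 GBP
0.072733 GBP × 1.9496 = 0.1418 NZD

NOK/NZD = 0.14180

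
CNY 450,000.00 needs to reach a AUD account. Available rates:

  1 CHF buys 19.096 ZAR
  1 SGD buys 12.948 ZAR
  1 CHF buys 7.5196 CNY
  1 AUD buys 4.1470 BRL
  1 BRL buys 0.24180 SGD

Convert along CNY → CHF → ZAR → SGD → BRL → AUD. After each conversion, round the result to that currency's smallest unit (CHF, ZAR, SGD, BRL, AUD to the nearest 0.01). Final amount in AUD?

CNY 450,000.00 ÷ 7.5196 = CHF 59,843.61
CHF 59,843.61 × 19.096 = ZAR 1,142,773.58
ZAR 1,142,773.58 ÷ 12.948 = SGD 88,258.69
SGD 88,258.69 ÷ 0.24180 = BRL 365,006.99
BRL 365,006.99 ÷ 4.1470 = AUD 88,017.12

AUD 88,017.12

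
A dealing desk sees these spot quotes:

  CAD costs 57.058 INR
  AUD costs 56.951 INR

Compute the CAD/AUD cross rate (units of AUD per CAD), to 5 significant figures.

1 CAD × 57.058 = 57.058 INR
57.058 INR ÷ 56.951 = 1.00188 AUD

CAD/AUD = 1.0019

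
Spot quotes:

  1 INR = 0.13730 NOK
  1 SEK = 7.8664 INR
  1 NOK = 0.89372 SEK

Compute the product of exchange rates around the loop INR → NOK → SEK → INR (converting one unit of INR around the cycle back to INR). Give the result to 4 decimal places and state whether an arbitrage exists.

Around INR → NOK → SEK → INR: 1 × 0.13730 × 0.89372 × 7.8664 = 0.965268
Product < 1; profitable direction is INR → SEK → NOK → INR.

0.9653 (arbitrage exists)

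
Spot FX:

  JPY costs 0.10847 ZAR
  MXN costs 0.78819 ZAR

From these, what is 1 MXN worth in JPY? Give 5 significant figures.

MXN/JPY = 7.2664

1 MXN × 0.78819 = 0.78819 ZAR
0.78819 ZAR ÷ 0.10847 = 7.26643 JPY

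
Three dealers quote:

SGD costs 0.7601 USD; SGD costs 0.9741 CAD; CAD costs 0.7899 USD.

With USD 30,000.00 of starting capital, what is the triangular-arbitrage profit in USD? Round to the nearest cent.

Profit: USD 368.70

Profitable loop is USD → SGD → CAD → USD:
USD 30,000.00 ÷ 0.7601 = SGD 39,468.49
SGD 39,468.49 × 0.9741 = CAD 38,446.26
CAD 38,446.26 × 0.7899 = USD 30,368.70
Profit = USD 30,368.70 − USD 30,000.00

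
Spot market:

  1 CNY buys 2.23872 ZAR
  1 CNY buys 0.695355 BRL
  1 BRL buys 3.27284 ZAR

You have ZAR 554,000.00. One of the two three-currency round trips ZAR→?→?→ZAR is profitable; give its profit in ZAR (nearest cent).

Profit: ZAR 9,172.37

Profitable loop is ZAR → CNY → BRL → ZAR:
ZAR 554,000.00 ÷ 2.23872 = CNY 247,462.84
CNY 247,462.84 × 0.695355 = BRL 172,074.52
BRL 172,074.52 × 3.27284 = ZAR 563,172.37
Profit = ZAR 563,172.37 − ZAR 554,000.00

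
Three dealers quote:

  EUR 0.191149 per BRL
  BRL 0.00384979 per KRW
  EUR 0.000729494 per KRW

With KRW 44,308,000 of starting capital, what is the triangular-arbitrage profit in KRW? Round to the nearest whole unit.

Profitable loop is KRW → BRL → EUR → KRW:
KRW 44,308,000 × 0.00384979 = BRL 170,576.50
BRL 170,576.50 × 0.191149 = EUR 32,605.53
EUR 32,605.53 ÷ 0.000729494 = KRW 44,696,086
Profit = KRW 44,696,086 − KRW 44,308,000

Profit: KRW 388,086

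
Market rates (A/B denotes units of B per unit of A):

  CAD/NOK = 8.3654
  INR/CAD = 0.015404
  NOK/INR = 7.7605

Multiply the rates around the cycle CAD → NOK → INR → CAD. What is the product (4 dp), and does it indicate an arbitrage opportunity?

Around CAD → NOK → INR → CAD: 1 × 8.3654 × 7.7605 × 0.015404 = 1.000023
Product ≈ 1 (deviation 0.002%, within rounding noise).

1.0000 (no arbitrage)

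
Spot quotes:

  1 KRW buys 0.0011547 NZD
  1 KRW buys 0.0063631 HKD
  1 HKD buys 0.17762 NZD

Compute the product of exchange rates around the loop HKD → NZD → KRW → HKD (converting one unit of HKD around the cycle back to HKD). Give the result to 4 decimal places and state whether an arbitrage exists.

0.9788 (arbitrage exists)

Around HKD → NZD → KRW → HKD: 1 × 0.17762 ÷ 0.0011547 × 0.0063631 = 0.978794
Product < 1; profitable direction is HKD → KRW → NZD → HKD.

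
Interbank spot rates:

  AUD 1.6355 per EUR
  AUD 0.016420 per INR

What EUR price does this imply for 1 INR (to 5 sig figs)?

1 INR × 0.016420 = 0.01642 AUD
0.01642 AUD ÷ 1.6355 = 0.0100397 EUR

INR/EUR = 0.010040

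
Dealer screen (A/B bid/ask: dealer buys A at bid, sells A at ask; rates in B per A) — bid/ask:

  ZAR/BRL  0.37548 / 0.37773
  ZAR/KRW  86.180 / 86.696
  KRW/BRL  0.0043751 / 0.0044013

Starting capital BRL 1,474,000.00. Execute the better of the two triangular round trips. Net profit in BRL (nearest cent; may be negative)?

Net result: BRL -2,668.68 (no profitable arbitrage after spreads)

Best loop BRL → ZAR → KRW → BRL:
BRL 1,474,000.00 ÷ 0.37773 (buy ZAR at ask) = ZAR 3,902,258.23
ZAR 3,902,258.23 × 86.180 (sell ZAR at bid) = KRW 336,296,614
KRW 336,296,614 × 0.0043751 (sell KRW at bid) = BRL 1,471,331.32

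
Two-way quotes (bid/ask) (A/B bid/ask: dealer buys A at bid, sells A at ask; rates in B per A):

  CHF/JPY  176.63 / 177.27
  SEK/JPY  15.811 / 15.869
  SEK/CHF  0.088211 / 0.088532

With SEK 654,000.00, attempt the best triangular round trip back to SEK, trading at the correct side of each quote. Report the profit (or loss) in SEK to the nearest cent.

Best loop SEK → JPY → CHF → SEK:
SEK 654,000.00 × 15.811 (sell SEK at bid) = JPY 10,340,394
JPY 10,340,394 ÷ 177.27 (buy CHF at ask) = CHF 58,331.33
CHF 58,331.33 ÷ 0.088532 (buy SEK at ask) = SEK 658,872.78

Net profit: SEK 4,872.78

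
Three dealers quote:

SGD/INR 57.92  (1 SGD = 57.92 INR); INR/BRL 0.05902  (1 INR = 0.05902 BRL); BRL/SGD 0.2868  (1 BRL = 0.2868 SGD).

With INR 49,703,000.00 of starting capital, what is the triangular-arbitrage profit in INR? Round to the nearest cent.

Profitable loop is INR → SGD → BRL → INR:
INR 49,703,000.00 ÷ 57.92 = SGD 858,131.91
SGD 858,131.91 ÷ 0.2868 = BRL 2,992,091.72
BRL 2,992,091.72 ÷ 0.05902 = INR 50,696,233.87
Profit = INR 50,696,233.87 − INR 49,703,000.00

Profit: INR 993,233.87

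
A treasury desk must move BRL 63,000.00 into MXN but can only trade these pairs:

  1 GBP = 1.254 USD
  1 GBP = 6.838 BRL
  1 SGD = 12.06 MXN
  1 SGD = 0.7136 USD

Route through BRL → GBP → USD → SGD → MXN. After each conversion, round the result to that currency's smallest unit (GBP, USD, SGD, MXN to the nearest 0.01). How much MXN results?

BRL 63,000.00 ÷ 6.838 = GBP 9,213.22
GBP 9,213.22 × 1.254 = USD 11,553.38
USD 11,553.38 ÷ 0.7136 = SGD 16,190.27
SGD 16,190.27 × 12.06 = MXN 195,254.66

MXN 195,254.66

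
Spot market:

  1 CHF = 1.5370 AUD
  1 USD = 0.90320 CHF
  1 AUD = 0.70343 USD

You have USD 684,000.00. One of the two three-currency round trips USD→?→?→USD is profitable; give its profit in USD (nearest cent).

Profit: USD 16,450.45

Profitable loop is USD → AUD → CHF → USD:
USD 684,000.00 ÷ 0.70343 = AUD 972,378.20
AUD 972,378.20 ÷ 1.5370 = CHF 632,646.85
CHF 632,646.85 ÷ 0.90320 = USD 700,450.45
Profit = USD 700,450.45 − USD 684,000.00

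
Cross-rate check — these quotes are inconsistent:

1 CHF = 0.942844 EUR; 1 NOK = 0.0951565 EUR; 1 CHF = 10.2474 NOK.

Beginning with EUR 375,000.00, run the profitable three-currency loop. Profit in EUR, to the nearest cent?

Profit: EUR 12,831.94

Profitable loop is EUR → CHF → NOK → EUR:
EUR 375,000.00 ÷ 0.942844 = CHF 397,732.82
CHF 397,732.82 × 10.2474 = NOK 4,075,727.27
NOK 4,075,727.27 × 0.0951565 = EUR 387,831.94
Profit = EUR 387,831.94 − EUR 375,000.00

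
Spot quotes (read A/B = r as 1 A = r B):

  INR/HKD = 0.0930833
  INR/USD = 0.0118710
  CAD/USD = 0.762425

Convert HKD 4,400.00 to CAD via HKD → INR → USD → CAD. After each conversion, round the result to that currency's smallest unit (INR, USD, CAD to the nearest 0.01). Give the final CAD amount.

CAD 735.99

HKD 4,400.00 ÷ 0.0930833 = INR 47,269.49
INR 47,269.49 × 0.0118710 = USD 561.14
USD 561.14 ÷ 0.762425 = CAD 735.99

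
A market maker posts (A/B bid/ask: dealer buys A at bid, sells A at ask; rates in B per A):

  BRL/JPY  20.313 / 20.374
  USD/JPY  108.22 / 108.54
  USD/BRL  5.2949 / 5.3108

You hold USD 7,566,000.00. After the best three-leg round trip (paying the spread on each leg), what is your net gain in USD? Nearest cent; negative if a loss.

Best loop USD → JPY → BRL → USD:
USD 7,566,000.00 × 108.22 (sell USD at bid) = JPY 818,792,520
JPY 818,792,520 ÷ 20.374 (buy BRL at ask) = BRL 40,188,108.37
BRL 40,188,108.37 ÷ 5.3108 (buy USD at ask) = USD 7,567,241.92

Net profit: USD 1,241.92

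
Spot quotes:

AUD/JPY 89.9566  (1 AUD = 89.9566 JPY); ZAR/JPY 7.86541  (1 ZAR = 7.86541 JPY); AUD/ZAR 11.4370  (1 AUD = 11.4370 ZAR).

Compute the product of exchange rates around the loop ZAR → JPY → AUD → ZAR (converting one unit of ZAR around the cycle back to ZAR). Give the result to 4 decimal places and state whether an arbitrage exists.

1.0000 (no arbitrage)

Around ZAR → JPY → AUD → ZAR: 1 × 7.86541 ÷ 89.9566 × 11.4370 = 1.000001
Product ≈ 1 (deviation 0.000%, within rounding noise).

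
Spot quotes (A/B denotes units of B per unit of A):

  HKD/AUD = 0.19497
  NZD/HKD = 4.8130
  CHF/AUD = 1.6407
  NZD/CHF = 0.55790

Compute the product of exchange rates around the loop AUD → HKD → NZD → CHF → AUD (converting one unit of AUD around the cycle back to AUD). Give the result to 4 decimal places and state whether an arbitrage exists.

0.9754 (arbitrage exists)

Around AUD → HKD → NZD → CHF → AUD: 1 ÷ 0.19497 ÷ 4.8130 × 0.55790 × 1.6407 = 0.975443
Product < 1; profitable direction is AUD → CHF → NZD → HKD → AUD.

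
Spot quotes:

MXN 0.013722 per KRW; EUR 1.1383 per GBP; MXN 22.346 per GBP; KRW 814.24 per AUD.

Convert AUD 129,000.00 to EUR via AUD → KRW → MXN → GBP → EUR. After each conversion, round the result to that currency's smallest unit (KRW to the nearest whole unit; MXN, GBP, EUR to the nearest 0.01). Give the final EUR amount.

AUD 129,000.00 × 814.24 = KRW 105,036,960
KRW 105,036,960 × 0.013722 = MXN 1,441,317.17
MXN 1,441,317.17 ÷ 22.346 = GBP 64,500.01
GBP 64,500.01 × 1.1383 = EUR 73,420.36

EUR 73,420.36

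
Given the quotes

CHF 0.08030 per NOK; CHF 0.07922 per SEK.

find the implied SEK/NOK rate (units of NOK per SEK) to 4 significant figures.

SEK/NOK = 0.9866

1 SEK × 0.07922 = 0.07922 CHF
0.07922 CHF ÷ 0.08030 = 0.98655 NOK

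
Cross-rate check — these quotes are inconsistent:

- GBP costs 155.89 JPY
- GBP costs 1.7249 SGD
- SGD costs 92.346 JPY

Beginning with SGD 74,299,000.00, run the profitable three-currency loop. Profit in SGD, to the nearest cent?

Profit: SGD 1,619,343.30

Profitable loop is SGD → JPY → GBP → SGD:
SGD 74,299,000.00 × 92.346 = JPY 6,861,215,454
JPY 6,861,215,454 ÷ 155.89 = GBP 44,013,185.28
GBP 44,013,185.28 × 1.7249 = SGD 75,918,343.30
Profit = SGD 75,918,343.30 − SGD 74,299,000.00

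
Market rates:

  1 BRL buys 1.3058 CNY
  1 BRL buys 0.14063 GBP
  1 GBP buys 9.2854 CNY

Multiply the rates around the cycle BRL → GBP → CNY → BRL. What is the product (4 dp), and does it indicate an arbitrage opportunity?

1.0000 (no arbitrage)

Around BRL → GBP → CNY → BRL: 1 × 0.14063 × 9.2854 ÷ 1.3058 = 1.000004
Product ≈ 1 (deviation 0.000%, within rounding noise).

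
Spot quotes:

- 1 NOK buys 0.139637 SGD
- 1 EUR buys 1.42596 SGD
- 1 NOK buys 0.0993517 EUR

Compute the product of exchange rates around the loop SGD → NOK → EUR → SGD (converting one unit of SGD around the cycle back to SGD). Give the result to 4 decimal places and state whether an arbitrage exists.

1.0146 (arbitrage exists)

Around SGD → NOK → EUR → SGD: 1 ÷ 0.139637 × 0.0993517 × 1.42596 = 1.014570
Product > 1; profitable direction is SGD → NOK → EUR → SGD.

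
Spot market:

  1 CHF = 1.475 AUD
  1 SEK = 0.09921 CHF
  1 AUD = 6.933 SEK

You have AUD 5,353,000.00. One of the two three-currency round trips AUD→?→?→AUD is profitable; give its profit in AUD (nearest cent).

Profit: AUD 77,826.31

Profitable loop is AUD → SEK → CHF → AUD:
AUD 5,353,000.00 × 6.933 = SEK 37,112,349.00
SEK 37,112,349.00 × 0.09921 = CHF 3,681,916.14
CHF 3,681,916.14 × 1.475 = AUD 5,430,826.31
Profit = AUD 5,430,826.31 − AUD 5,353,000.00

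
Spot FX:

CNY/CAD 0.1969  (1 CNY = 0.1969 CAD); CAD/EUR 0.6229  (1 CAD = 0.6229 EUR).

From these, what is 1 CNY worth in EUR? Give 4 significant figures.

1 CNY × 0.1969 = 0.1969 CAD
0.1969 CAD × 0.6229 = 0.122649 EUR

CNY/EUR = 0.1226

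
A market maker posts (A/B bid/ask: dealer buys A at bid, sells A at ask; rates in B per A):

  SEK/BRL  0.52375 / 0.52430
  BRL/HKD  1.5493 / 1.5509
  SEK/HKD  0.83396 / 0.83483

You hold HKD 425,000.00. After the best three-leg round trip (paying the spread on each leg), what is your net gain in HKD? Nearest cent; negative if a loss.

Net profit: HKD 10,883.57

Best loop HKD → BRL → SEK → HKD:
HKD 425,000.00 ÷ 1.5509 (buy BRL at ask) = BRL 274,034.43
BRL 274,034.43 ÷ 0.52430 (buy SEK at ask) = SEK 522,667.24
SEK 522,667.24 × 0.83396 (sell SEK at bid) = HKD 435,883.57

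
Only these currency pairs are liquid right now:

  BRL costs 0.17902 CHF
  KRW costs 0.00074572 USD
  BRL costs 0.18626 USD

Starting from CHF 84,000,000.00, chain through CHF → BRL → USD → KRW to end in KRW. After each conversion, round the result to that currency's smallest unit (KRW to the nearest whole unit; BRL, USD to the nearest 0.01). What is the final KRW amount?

CHF 84,000,000.00 ÷ 0.17902 = BRL 469,221,316.05
BRL 469,221,316.05 × 0.18626 = USD 87,397,162.33
USD 87,397,162.33 ÷ 0.00074572 = KRW 117,198,361,758

KRW 117,198,361,758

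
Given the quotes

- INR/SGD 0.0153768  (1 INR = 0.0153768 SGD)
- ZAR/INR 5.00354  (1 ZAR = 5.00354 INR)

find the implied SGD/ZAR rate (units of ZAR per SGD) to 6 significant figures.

SGD/ZAR = 12.9974

1 SGD ÷ 0.0153768 = 65.033 INR
65.033 INR ÷ 5.00354 = 12.9974 ZAR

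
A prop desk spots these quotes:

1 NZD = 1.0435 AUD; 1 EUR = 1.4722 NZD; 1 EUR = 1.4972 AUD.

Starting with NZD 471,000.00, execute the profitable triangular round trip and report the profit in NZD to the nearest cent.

Profit: NZD 12,281.71

Profitable loop is NZD → AUD → EUR → NZD:
NZD 471,000.00 × 1.0435 = AUD 491,488.50
AUD 491,488.50 ÷ 1.4972 = EUR 328,271.77
EUR 328,271.77 × 1.4722 = NZD 483,281.71
Profit = NZD 483,281.71 − NZD 471,000.00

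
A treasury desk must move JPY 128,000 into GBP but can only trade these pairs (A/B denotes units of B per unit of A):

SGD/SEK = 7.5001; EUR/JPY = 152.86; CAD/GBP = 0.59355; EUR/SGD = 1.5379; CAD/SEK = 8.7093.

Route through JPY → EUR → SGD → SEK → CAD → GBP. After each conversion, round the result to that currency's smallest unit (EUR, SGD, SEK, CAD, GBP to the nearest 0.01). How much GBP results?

JPY 128,000 ÷ 152.86 = EUR 837.37
EUR 837.37 × 1.5379 = SGD 1,287.79
SGD 1,287.79 × 7.5001 = SEK 9,658.55
SEK 9,658.55 ÷ 8.7093 = CAD 1,108.99
CAD 1,108.99 × 0.59355 = GBP 658.24

GBP 658.24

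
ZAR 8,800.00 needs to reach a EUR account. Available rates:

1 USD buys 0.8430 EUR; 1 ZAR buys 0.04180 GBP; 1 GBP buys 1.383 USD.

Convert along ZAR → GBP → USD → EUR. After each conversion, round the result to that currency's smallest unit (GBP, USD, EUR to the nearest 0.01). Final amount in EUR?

EUR 428.85

ZAR 8,800.00 × 0.04180 = GBP 367.84
GBP 367.84 × 1.383 = USD 508.72
USD 508.72 × 0.8430 = EUR 428.85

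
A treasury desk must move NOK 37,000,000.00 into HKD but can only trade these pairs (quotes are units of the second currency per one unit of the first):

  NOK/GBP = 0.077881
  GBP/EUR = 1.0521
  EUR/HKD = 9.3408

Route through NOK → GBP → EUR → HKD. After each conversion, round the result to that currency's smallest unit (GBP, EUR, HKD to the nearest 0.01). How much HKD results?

HKD 28,318,766.77

NOK 37,000,000.00 × 0.077881 = GBP 2,881,597.00
GBP 2,881,597.00 × 1.0521 = EUR 3,031,728.20
EUR 3,031,728.20 × 9.3408 = HKD 28,318,766.77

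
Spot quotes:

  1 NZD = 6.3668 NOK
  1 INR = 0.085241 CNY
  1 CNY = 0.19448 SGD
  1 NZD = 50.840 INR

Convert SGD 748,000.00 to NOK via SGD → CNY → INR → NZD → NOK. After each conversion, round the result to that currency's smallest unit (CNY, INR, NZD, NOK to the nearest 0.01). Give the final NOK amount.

NOK 5,650,589.82

SGD 748,000.00 ÷ 0.19448 = CNY 3,846,153.85
CNY 3,846,153.85 ÷ 0.085241 = INR 45,120,937.69
INR 45,120,937.69 ÷ 50.840 = NZD 887,508.61
NZD 887,508.61 × 6.3668 = NOK 5,650,589.82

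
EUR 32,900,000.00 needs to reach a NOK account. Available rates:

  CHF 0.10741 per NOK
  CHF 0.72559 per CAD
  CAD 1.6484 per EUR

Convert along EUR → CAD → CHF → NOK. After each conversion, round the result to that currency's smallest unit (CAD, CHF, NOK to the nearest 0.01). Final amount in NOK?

NOK 366,357,490.83

EUR 32,900,000.00 × 1.6484 = CAD 54,232,360.00
CAD 54,232,360.00 × 0.72559 = CHF 39,350,458.09
CHF 39,350,458.09 ÷ 0.10741 = NOK 366,357,490.83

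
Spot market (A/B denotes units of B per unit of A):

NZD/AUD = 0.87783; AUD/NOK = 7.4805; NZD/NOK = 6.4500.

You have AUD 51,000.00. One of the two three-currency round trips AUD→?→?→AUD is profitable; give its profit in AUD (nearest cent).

Profit: AUD 922.01

Profitable loop is AUD → NOK → NZD → AUD:
AUD 51,000.00 × 7.4805 = NOK 381,505.50
NOK 381,505.50 ÷ 6.4500 = NZD 59,148.14
NZD 59,148.14 × 0.87783 = AUD 51,922.01
Profit = AUD 51,922.01 − AUD 51,000.00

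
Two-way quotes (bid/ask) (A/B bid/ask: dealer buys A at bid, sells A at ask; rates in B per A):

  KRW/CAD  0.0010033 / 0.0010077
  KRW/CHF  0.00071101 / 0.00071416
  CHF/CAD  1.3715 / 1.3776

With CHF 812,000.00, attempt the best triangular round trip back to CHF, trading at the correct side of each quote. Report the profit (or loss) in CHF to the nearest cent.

Net profit: CHF 16,072.16

Best loop CHF → KRW → CAD → CHF:
CHF 812,000.00 ÷ 0.00071416 (buy KRW at ask) = KRW 1,137,000,112
KRW 1,137,000,112 × 0.0010033 (sell KRW at bid) = CAD 1,140,752.21
CAD 1,140,752.21 ÷ 1.3776 (buy CHF at ask) = CHF 828,072.16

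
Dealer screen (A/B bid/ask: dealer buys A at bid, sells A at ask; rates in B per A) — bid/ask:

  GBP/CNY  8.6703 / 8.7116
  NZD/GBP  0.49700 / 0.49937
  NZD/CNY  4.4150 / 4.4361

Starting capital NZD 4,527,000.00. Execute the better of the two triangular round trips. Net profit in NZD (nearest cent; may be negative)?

Net profit: NZD 67,315.63

Best loop NZD → CNY → GBP → NZD:
NZD 4,527,000.00 × 4.4150 (sell NZD at bid) = CNY 19,986,705.00
CNY 19,986,705.00 ÷ 8.7116 (buy GBP at ask) = GBP 2,294,263.40
GBP 2,294,263.40 ÷ 0.49937 (buy NZD at ask) = NZD 4,594,315.63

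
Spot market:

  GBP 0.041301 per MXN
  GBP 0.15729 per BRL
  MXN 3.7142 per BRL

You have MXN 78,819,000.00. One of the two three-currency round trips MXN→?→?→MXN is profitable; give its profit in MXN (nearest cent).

Profitable loop is MXN → BRL → GBP → MXN:
MXN 78,819,000.00 ÷ 3.7142 = BRL 21,220,989.72
BRL 21,220,989.72 × 0.15729 = GBP 3,337,849.47
GBP 3,337,849.47 ÷ 0.041301 = MXN 80,817,642.97
Profit = MXN 80,817,642.97 − MXN 78,819,000.00

Profit: MXN 1,998,642.97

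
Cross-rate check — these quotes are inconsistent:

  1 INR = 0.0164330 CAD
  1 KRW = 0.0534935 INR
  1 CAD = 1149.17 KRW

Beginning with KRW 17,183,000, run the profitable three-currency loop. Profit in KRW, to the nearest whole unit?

Profit: KRW 175,058

Profitable loop is KRW → INR → CAD → KRW:
KRW 17,183,000 × 0.0534935 = INR 919,178.81
INR 919,178.81 × 0.0164330 = CAD 15,104.87
CAD 15,104.87 × 1149.17 = KRW 17,358,058
Profit = KRW 17,358,058 − KRW 17,183,000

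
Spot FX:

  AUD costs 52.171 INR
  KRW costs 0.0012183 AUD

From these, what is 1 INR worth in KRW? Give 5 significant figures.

INR/KRW = 15.733

1 INR ÷ 52.171 = 0.0191677 AUD
0.0191677 AUD ÷ 0.0012183 = 15.7332 KRW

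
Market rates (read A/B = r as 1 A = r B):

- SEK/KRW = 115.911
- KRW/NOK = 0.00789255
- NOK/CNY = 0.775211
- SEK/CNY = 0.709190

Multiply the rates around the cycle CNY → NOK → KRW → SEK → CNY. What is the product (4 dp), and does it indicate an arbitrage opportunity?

1.0000 (no arbitrage)

Around CNY → NOK → KRW → SEK → CNY: 1 ÷ 0.775211 ÷ 0.00789255 ÷ 115.911 × 0.709190 = 1.000002
Product ≈ 1 (deviation 0.000%, within rounding noise).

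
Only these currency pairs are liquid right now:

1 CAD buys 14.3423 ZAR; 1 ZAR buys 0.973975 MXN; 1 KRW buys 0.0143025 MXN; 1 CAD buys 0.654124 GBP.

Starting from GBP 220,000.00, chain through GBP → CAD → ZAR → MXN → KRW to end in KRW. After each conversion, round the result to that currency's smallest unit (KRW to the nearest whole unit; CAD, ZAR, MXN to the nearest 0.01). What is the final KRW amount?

KRW 328,486,295

GBP 220,000.00 ÷ 0.654124 = CAD 336,327.67
CAD 336,327.67 × 14.3423 = ZAR 4,823,712.34
ZAR 4,823,712.34 × 0.973975 = MXN 4,698,175.23
MXN 4,698,175.23 ÷ 0.0143025 = KRW 328,486,295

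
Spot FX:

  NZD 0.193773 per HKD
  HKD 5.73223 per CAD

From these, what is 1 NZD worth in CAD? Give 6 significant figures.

1 NZD ÷ 0.193773 = 5.16068 HKD
5.16068 HKD ÷ 5.73223 = 0.900291 CAD

NZD/CAD = 0.900291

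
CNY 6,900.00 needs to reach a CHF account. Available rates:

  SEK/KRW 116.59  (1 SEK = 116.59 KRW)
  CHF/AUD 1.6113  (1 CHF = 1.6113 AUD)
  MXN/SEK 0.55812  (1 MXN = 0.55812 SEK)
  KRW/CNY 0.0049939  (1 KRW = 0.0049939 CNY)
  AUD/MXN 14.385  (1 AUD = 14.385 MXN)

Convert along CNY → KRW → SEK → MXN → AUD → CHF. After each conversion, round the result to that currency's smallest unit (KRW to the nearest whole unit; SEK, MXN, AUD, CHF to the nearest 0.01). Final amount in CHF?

CNY 6,900.00 ÷ 0.0049939 = KRW 1,381,686
KRW 1,381,686 ÷ 116.59 = SEK 11,850.81
SEK 11,850.81 ÷ 0.55812 = MXN 21,233.44
MXN 21,233.44 ÷ 14.385 = AUD 1,476.08
AUD 1,476.08 ÷ 1.6113 = CHF 916.08

CHF 916.08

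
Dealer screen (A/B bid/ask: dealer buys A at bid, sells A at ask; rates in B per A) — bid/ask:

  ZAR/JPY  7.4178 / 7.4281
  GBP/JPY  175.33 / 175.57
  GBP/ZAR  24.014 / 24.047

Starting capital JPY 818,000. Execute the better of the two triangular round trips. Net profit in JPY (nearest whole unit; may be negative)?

Net profit: JPY 11,932

Best loop JPY → GBP → ZAR → JPY:
JPY 818,000 ÷ 175.57 (buy GBP at ask) = GBP 4,659.11
GBP 4,659.11 × 24.014 (sell GBP at bid) = ZAR 111,883.88
ZAR 111,883.88 × 7.4178 (sell ZAR at bid) = JPY 829,932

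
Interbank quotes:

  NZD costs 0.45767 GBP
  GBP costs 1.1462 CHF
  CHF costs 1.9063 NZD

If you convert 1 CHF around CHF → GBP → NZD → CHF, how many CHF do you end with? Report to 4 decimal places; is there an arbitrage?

Around CHF → GBP → NZD → CHF: 1 ÷ 1.1462 ÷ 0.45767 ÷ 1.9063 = 0.999991
Product ≈ 1 (deviation 0.001%, within rounding noise).

1.0000 (no arbitrage)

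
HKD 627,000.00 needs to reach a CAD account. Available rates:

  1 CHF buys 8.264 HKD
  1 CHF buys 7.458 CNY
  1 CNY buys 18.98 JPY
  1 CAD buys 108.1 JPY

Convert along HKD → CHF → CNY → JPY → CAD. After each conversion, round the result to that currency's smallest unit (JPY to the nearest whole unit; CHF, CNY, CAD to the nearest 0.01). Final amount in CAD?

HKD 627,000.00 ÷ 8.264 = CHF 75,871.25
CHF 75,871.25 × 7.458 = CNY 565,847.78
CNY 565,847.78 × 18.98 = JPY 10,739,791
JPY 10,739,791 ÷ 108.1 = CAD 99,350.52

CAD 99,350.52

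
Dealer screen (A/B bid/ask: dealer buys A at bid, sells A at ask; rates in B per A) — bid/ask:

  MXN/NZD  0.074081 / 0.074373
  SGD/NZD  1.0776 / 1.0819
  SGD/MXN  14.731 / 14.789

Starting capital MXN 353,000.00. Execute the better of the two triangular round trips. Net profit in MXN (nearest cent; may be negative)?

Net profit: MXN 3,062.84

Best loop MXN → NZD → SGD → MXN:
MXN 353,000.00 × 0.074081 (sell MXN at bid) = NZD 26,150.59
NZD 26,150.59 ÷ 1.0819 (buy SGD at ask) = SGD 24,170.99
SGD 24,170.99 × 14.731 (sell SGD at bid) = MXN 356,062.84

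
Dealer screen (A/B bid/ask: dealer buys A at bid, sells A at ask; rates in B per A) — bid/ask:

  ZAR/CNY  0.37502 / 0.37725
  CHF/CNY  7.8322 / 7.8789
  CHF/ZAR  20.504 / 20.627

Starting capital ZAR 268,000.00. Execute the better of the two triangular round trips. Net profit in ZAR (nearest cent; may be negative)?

Best loop ZAR → CHF → CNY → ZAR:
ZAR 268,000.00 ÷ 20.627 (buy CHF at ask) = CHF 12,992.68
CHF 12,992.68 × 7.8322 (sell CHF at bid) = CNY 101,761.26
CNY 101,761.26 ÷ 0.37725 (buy ZAR at ask) = ZAR 269,744.90

Net profit: ZAR 1,744.90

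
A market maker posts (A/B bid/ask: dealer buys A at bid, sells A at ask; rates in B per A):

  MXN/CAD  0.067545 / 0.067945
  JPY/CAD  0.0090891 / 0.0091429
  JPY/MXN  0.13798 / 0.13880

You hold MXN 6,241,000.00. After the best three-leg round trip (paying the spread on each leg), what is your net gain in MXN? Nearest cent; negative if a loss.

Net profit: MXN 120,793.37

Best loop MXN → CAD → JPY → MXN:
MXN 6,241,000.00 × 0.067545 (sell MXN at bid) = CAD 421,548.34
CAD 421,548.34 ÷ 0.0091429 (buy JPY at ask) = JPY 46,106,634
JPY 46,106,634 × 0.13798 (sell JPY at bid) = MXN 6,361,793.37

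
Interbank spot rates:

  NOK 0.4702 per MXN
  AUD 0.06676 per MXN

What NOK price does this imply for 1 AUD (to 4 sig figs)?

1 AUD ÷ 0.06676 = 14.979 MXN
14.979 MXN × 0.4702 = 7.04314 NOK

AUD/NOK = 7.043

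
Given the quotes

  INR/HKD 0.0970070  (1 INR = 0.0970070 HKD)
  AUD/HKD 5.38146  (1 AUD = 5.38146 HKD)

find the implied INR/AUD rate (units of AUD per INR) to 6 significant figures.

INR/AUD = 0.0180261

1 INR × 0.0970070 = 0.097007 HKD
0.097007 HKD ÷ 5.38146 = 0.0180261 AUD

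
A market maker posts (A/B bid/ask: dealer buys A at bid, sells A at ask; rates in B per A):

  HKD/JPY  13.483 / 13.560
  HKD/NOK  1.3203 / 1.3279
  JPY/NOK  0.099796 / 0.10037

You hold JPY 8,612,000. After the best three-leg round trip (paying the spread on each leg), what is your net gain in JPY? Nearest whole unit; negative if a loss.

Net profit: JPY 114,464

Best loop JPY → NOK → HKD → JPY:
JPY 8,612,000 × 0.099796 (sell JPY at bid) = NOK 859,443.15
NOK 859,443.15 ÷ 1.3279 (buy HKD at ask) = HKD 647,219.78
HKD 647,219.78 × 13.483 (sell HKD at bid) = JPY 8,726,464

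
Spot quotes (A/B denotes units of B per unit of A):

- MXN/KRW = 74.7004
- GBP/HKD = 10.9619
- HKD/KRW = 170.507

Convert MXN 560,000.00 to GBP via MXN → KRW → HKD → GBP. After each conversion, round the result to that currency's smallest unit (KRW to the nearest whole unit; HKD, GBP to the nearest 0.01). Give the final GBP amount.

GBP 22,381.18

MXN 560,000.00 × 74.7004 = KRW 41,832,224
KRW 41,832,224 ÷ 170.507 = HKD 245,340.21
HKD 245,340.21 ÷ 10.9619 = GBP 22,381.18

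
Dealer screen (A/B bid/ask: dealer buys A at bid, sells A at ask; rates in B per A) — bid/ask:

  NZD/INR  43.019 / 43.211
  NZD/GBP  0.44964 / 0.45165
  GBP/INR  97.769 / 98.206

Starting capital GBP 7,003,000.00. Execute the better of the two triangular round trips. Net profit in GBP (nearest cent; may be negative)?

Net profit: GBP 121,525.11

Best loop GBP → INR → NZD → GBP:
GBP 7,003,000.00 × 97.769 (sell GBP at bid) = INR 684,676,307.00
INR 684,676,307.00 ÷ 43.211 (buy NZD at ask) = NZD 15,844,953.99
NZD 15,844,953.99 × 0.44964 (sell NZD at bid) = GBP 7,124,525.11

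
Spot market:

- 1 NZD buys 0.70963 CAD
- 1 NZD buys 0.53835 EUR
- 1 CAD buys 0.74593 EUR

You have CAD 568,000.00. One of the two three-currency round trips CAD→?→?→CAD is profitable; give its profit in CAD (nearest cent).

Profitable loop is CAD → NZD → EUR → CAD:
CAD 568,000.00 ÷ 0.70963 = NZD 800,417.12
NZD 800,417.12 × 0.53835 = EUR 430,904.56
EUR 430,904.56 ÷ 0.74593 = CAD 577,674.25
Profit = CAD 577,674.25 − CAD 568,000.00

Profit: CAD 9,674.25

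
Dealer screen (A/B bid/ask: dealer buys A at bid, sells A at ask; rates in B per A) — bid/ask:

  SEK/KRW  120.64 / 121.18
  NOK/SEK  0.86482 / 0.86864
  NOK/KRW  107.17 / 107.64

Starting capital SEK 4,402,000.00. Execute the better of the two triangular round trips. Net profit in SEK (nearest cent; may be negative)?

Net profit: SEK 79,800.25

Best loop SEK → NOK → KRW → SEK:
SEK 4,402,000.00 ÷ 0.86864 (buy NOK at ask) = NOK 5,067,692.02
NOK 5,067,692.02 × 107.17 (sell NOK at bid) = KRW 543,104,554
KRW 543,104,554 ÷ 121.18 (buy SEK at ask) = SEK 4,481,800.25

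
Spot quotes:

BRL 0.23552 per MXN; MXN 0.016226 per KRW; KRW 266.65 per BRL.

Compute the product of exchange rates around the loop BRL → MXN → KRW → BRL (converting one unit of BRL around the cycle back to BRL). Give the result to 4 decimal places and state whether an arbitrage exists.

Around BRL → MXN → KRW → BRL: 1 ÷ 0.23552 ÷ 0.016226 ÷ 266.65 = 0.981339
Product < 1; profitable direction is BRL → KRW → MXN → BRL.

0.9813 (arbitrage exists)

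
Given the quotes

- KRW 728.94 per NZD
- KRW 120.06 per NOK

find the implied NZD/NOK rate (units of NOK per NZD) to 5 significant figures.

NZD/NOK = 6.0715

1 NZD × 728.94 = 728.94 KRW
728.94 KRW ÷ 120.06 = 6.07146 NOK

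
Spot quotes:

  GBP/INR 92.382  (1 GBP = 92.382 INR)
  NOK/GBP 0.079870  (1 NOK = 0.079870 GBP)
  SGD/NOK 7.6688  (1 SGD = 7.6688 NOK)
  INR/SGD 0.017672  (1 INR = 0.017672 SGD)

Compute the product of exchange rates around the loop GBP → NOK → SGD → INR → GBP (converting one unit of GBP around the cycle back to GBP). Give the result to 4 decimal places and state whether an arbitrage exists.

1.0000 (no arbitrage)

Around GBP → NOK → SGD → INR → GBP: 1 ÷ 0.079870 ÷ 7.6688 ÷ 0.017672 ÷ 92.382 = 1.000036
Product ≈ 1 (deviation 0.004%, within rounding noise).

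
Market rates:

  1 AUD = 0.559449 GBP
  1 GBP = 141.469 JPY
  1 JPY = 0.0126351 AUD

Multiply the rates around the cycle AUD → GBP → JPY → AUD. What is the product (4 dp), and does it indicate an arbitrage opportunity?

1.0000 (no arbitrage)

Around AUD → GBP → JPY → AUD: 1 × 0.559449 × 141.469 × 0.0126351 = 1.000001
Product ≈ 1 (deviation 0.000%, within rounding noise).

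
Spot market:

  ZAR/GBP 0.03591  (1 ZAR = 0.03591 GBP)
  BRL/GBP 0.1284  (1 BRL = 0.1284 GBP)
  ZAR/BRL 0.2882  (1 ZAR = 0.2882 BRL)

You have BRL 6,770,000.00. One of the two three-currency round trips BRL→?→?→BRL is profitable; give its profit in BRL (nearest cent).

Profit: BRL 206,414.30

Profitable loop is BRL → GBP → ZAR → BRL:
BRL 6,770,000.00 × 0.1284 = GBP 869,268.00
GBP 869,268.00 ÷ 0.03591 = ZAR 24,206,850.46
ZAR 24,206,850.46 × 0.2882 = BRL 6,976,414.30
Profit = BRL 6,976,414.30 − BRL 6,770,000.00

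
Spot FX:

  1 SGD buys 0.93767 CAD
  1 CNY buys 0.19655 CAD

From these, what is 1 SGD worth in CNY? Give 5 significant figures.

1 SGD × 0.93767 = 0.93767 CAD
0.93767 CAD ÷ 0.19655 = 4.77064 CNY

SGD/CNY = 4.7706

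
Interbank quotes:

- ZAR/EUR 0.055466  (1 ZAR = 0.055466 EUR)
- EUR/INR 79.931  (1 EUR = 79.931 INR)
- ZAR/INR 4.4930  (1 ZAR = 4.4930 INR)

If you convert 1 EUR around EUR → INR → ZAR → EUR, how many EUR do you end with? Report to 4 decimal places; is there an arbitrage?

0.9867 (arbitrage exists)

Around EUR → INR → ZAR → EUR: 1 × 79.931 ÷ 4.4930 × 0.055466 = 0.986747
Product < 1; profitable direction is EUR → ZAR → INR → EUR.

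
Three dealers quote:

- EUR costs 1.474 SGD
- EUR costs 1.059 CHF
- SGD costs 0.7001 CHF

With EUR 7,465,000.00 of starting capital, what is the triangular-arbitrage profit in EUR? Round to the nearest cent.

Profit: EUR 195,695.69

Profitable loop is EUR → CHF → SGD → EUR:
EUR 7,465,000.00 × 1.059 = CHF 7,905,435.00
CHF 7,905,435.00 ÷ 0.7001 = SGD 11,291,865.45
SGD 11,291,865.45 ÷ 1.474 = EUR 7,660,695.69
Profit = EUR 7,660,695.69 − EUR 7,465,000.00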